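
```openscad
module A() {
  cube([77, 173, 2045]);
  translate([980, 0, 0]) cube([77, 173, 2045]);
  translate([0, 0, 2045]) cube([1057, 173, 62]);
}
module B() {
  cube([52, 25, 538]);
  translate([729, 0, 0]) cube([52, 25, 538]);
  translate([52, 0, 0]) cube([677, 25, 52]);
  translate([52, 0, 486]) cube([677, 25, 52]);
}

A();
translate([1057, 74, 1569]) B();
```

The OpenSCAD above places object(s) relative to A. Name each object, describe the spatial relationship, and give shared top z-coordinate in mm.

A is a door frame. B is a picture frame. The picture frame is beside the door frame with their tops flush at z = 2107. The shared top z-coordinate is 2107 mm.

Both tops at z = 2107 mm.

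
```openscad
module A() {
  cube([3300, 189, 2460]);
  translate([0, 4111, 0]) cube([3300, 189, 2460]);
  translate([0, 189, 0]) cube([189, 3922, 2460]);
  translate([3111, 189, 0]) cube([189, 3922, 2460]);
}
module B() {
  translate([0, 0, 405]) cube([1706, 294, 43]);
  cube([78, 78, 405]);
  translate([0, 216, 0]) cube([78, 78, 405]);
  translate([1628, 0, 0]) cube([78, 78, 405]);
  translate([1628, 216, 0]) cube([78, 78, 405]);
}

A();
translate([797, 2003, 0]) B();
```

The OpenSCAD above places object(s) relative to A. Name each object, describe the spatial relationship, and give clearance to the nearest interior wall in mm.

Clearances: x = 608, y = 1814; minimum 608 mm.

A is a house frame. B is a bench. The bench sits inside the house frame, centred. The clearance to the nearest interior wall is 608 mm.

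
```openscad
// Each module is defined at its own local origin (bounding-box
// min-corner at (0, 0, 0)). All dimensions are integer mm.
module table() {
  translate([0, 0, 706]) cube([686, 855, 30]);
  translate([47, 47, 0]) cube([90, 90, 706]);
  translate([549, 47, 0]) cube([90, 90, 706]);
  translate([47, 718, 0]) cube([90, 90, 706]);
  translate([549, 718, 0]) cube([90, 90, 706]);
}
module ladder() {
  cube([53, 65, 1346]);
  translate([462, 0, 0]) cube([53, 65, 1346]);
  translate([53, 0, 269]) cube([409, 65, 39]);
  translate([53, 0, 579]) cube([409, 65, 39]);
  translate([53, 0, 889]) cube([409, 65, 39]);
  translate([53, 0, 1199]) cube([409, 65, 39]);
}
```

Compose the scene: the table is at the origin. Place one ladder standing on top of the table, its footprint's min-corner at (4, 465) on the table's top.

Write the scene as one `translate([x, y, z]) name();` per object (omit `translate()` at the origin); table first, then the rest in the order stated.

table();
translate([4, 465, 736]) ladder();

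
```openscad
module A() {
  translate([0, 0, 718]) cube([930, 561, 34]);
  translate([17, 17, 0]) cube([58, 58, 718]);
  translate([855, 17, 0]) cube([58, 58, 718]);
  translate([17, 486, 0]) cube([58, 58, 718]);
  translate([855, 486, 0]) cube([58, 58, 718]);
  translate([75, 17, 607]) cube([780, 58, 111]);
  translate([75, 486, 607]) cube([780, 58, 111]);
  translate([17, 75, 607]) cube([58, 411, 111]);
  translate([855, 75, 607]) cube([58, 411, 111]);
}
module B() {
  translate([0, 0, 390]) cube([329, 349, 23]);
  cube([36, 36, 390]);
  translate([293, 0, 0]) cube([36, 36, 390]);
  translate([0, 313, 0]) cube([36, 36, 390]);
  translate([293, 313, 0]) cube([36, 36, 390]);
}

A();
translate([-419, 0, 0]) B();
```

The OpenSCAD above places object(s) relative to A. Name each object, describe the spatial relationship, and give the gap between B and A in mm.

The stool's nearest face is 90 mm from the table's −x face.

A is a table. B is a stool. The stool is on the floor beside the table on its −x side. The gap between the stool and the table is 90 mm.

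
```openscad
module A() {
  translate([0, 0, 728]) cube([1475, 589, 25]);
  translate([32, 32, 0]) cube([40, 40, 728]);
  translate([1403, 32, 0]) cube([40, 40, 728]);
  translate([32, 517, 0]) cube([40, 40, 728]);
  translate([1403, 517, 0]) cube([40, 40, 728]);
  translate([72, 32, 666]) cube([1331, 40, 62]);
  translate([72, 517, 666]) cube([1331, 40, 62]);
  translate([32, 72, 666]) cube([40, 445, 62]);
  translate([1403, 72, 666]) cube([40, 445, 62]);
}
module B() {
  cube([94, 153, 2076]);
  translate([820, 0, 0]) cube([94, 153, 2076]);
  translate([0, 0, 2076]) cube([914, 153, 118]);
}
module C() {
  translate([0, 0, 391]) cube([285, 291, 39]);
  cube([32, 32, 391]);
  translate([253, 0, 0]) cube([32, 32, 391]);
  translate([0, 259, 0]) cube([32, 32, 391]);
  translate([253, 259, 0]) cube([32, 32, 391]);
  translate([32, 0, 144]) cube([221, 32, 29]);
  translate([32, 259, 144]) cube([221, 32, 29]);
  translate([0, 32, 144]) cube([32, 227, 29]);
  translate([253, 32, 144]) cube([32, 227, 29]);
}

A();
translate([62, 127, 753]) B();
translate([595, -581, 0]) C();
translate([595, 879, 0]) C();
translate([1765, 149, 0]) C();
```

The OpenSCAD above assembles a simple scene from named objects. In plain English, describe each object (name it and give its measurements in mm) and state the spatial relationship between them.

A is a table with a 1475×589 mm rectangular top, 25 mm thick, top surface at z = 753 mm, supported by four 40×40 mm square legs, each inset 32 mm from the nearest pair of top edges, running from the floor. Four apron rails, 40 mm thick and 62 mm tall, run between adjacent legs with their top edges flush with the underside of the top and their outer faces flush with the legs' outer faces.

B is a door frame. The clear opening is 726 mm wide and 2076 mm high. Two 94 mm wide jambs, 153 mm deep, stand either side of the opening from the floor to the top of the opening. A 118 mm thick head sits across the top of both jambs, spanning the full outside width of the frame.

C is a four-legged stool. The seat is a 285×291×39 mm slab whose top surface is at z = 430 mm; four square legs, each 32×32 mm in cross-section, run from the floor (z = 0) to the underside of the seat, each flush with a corner of the seat. Four stretchers, 32 mm wide and 29 mm tall, connect adjacent legs with their undersides at z = 144 mm, each running between the inner faces of the legs it joins and aligned with the legs' outer faces on the other axis.

The door frame is on top of the table. Three stools sit around the table at the −y, +y, +x sides.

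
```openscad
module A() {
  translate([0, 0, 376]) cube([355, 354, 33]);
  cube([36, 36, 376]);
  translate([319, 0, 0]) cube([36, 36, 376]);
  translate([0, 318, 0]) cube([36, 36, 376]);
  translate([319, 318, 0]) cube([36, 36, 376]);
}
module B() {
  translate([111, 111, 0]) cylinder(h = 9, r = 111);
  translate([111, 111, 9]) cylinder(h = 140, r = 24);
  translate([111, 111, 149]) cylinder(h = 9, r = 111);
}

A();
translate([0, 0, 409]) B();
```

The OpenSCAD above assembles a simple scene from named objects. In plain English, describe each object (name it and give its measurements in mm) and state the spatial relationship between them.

A is a four-legged stool. The seat is 355×354 mm, 33 mm thick, top at z = 409 mm. It stands on four square legs, each 36×36 mm in cross-section, from z = 0 to the seat underside, each flush with a corner of the seat.

B is a spool: two coaxial disc flanges of radius 111 mm and thickness 9 mm, joined by a core cylinder of radius 24 mm and height 140 mm. The lower flange rests on z = 0 and the three cylinders share a vertical axis.

The spool is on top of the stool.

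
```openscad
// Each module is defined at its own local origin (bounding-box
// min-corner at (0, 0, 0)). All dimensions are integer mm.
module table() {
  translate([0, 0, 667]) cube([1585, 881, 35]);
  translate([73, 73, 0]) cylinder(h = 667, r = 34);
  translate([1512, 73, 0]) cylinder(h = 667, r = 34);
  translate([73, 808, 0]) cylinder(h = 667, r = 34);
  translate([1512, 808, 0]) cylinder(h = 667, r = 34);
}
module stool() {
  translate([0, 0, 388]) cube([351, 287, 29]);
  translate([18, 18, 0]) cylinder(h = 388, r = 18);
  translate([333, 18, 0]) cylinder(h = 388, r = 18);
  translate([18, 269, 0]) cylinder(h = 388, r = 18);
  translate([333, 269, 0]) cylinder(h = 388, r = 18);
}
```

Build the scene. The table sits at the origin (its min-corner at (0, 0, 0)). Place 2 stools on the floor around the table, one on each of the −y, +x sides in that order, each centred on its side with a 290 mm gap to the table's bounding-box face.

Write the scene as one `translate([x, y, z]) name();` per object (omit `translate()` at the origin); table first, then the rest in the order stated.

table();
translate([617, -577, 0]) stool();
translate([1875, 297, 0]) stool();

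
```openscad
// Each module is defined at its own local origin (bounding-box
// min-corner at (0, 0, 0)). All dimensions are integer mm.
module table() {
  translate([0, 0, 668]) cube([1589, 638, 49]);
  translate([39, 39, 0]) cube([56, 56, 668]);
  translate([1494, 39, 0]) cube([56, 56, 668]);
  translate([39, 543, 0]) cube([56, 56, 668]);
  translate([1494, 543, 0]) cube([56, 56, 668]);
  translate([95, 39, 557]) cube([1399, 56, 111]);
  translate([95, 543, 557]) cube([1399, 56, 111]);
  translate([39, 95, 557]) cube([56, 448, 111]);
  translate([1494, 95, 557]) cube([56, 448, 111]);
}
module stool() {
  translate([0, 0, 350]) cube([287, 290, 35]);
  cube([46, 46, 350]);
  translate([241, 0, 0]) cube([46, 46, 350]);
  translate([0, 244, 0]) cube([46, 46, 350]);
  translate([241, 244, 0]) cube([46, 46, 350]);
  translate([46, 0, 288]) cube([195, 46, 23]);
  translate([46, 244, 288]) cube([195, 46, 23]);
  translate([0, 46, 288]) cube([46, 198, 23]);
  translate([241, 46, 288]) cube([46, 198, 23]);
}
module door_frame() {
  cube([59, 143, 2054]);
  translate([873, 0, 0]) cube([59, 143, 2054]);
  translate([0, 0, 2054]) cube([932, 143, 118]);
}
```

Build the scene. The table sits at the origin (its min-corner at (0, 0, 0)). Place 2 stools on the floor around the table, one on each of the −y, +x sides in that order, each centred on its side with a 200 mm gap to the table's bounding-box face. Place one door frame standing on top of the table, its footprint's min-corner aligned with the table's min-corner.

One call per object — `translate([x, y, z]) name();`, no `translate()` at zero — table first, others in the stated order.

table();
translate([651, -490, 0]) stool();
translate([1789, 174, 0]) stool();
translate([0, 0, 717]) door_frame();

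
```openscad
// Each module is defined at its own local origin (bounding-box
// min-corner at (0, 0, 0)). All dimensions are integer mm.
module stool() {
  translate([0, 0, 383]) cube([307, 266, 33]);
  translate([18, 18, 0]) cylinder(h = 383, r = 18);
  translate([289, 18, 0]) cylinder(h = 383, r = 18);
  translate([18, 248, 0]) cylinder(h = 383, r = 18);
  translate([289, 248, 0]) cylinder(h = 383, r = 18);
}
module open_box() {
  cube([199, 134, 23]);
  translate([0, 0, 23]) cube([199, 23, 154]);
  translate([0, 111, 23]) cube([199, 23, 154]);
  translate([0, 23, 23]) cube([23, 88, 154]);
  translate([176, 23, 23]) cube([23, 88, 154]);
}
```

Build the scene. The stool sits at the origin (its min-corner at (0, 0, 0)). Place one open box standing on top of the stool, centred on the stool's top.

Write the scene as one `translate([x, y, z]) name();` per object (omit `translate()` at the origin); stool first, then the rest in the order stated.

stool();
translate([54, 66, 416]) open_box();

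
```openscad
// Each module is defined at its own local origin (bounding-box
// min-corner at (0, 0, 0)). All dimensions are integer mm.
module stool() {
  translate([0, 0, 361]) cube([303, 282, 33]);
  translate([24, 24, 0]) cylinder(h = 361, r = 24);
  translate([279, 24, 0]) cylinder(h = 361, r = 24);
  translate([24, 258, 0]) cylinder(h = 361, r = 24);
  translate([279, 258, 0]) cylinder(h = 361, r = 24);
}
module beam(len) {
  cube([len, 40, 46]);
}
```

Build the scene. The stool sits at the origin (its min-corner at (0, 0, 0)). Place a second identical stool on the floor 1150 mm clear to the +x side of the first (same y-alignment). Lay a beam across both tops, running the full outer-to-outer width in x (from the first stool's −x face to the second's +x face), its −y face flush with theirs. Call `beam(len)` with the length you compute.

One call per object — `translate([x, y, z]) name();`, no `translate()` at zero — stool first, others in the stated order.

stool();
translate([1453, 0, 0]) stool();
translate([0, 0, 394]) beam(1756);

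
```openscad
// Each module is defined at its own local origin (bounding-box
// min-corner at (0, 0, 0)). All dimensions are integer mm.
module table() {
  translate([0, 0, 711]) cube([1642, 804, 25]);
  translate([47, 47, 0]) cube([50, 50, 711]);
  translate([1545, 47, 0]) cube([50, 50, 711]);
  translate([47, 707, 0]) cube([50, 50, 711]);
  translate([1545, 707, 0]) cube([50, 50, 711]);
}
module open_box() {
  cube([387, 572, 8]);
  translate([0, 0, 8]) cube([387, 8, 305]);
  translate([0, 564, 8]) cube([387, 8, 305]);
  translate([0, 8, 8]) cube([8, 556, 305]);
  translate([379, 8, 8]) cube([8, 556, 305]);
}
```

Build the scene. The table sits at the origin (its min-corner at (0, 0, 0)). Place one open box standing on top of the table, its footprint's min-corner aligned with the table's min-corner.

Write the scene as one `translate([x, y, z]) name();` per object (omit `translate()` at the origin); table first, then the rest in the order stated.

table();
translate([0, 0, 736]) open_box();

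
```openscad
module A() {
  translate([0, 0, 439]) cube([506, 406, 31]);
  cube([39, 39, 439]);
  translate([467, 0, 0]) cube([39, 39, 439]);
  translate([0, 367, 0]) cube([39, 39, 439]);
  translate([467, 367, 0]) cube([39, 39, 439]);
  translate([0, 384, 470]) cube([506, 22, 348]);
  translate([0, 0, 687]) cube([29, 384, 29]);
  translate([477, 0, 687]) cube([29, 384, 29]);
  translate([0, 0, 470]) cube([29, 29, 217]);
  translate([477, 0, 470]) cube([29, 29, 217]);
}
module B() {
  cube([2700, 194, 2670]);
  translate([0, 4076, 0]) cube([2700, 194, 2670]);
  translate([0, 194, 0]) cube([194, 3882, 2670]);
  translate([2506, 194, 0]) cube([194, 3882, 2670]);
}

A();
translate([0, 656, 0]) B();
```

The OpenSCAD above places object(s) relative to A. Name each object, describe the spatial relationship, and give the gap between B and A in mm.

A is a chair. B is a house frame. The house frame is on the floor beside the chair on its +y side. The gap between the house frame and the chair is 250 mm.

The house frame's nearest face is 250 mm from the chair's +y face.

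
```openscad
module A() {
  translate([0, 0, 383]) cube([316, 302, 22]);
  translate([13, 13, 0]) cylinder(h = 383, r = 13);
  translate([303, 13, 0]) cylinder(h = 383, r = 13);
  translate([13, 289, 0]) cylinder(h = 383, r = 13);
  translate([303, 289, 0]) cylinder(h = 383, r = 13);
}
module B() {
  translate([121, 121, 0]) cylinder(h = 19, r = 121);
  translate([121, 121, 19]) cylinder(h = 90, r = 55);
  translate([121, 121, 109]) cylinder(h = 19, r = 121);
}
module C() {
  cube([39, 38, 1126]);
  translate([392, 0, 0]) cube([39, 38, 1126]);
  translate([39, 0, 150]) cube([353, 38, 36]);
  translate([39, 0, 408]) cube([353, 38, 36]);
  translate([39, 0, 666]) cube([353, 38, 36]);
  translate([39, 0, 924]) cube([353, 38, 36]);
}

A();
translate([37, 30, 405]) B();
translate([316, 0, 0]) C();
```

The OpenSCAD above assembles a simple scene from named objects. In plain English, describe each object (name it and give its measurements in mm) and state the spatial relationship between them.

A is a four-legged stool. The seat is a 316×302×22 mm slab whose top surface is at z = 405 mm; four round legs, each 26 mm in diameter, run from the floor (z = 0) to the underside of the seat, each leg's axis is inset half a diameter from the nearest pair of seat edges (so the leg's bounding box is flush with the corner).

B is a spool: two coaxial disc flanges of radius 121 mm and thickness 19 mm, joined by a core cylinder of radius 55 mm and height 90 mm. The lower flange rests on z = 0 and the three cylinders share a vertical axis.

C is a wooden ladder with two side rails of 39×38 mm section and 1126 mm height, set 431 mm apart overall. Between them run 4 rectangular rungs (38 mm deep, 36 mm thick), front faces flush with the rails' −y face. The bottom of the first rung is 150 mm above the floor and each subsequent rung is 258 mm higher than the one below.

The spool is on top of the stool, centred. The ladder is against the stool's +x side, with their −y faces flush.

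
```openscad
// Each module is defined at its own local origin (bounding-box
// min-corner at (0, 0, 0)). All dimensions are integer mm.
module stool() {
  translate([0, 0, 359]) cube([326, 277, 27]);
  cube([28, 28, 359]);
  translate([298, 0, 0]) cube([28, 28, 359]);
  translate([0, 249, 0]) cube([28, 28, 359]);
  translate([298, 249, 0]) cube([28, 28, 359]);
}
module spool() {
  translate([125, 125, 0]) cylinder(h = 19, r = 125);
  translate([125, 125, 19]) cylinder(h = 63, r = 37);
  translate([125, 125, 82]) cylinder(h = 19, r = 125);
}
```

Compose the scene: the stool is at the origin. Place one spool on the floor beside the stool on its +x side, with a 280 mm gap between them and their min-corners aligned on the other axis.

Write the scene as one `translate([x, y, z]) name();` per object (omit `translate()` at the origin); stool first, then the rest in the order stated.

stool();
translate([606, 0, 0]) spool();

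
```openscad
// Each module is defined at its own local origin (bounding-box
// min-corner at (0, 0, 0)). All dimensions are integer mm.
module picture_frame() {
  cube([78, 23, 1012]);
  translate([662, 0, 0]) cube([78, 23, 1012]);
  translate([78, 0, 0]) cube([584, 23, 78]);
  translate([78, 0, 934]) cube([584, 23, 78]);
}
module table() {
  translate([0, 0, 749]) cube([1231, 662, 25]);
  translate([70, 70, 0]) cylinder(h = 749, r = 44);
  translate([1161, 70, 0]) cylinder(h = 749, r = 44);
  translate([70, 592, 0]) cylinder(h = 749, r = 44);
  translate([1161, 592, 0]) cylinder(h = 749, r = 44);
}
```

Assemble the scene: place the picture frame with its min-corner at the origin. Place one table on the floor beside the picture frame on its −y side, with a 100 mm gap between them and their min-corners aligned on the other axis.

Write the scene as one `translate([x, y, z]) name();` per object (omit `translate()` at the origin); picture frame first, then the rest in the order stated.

picture_frame();
translate([0, -762, 0]) table();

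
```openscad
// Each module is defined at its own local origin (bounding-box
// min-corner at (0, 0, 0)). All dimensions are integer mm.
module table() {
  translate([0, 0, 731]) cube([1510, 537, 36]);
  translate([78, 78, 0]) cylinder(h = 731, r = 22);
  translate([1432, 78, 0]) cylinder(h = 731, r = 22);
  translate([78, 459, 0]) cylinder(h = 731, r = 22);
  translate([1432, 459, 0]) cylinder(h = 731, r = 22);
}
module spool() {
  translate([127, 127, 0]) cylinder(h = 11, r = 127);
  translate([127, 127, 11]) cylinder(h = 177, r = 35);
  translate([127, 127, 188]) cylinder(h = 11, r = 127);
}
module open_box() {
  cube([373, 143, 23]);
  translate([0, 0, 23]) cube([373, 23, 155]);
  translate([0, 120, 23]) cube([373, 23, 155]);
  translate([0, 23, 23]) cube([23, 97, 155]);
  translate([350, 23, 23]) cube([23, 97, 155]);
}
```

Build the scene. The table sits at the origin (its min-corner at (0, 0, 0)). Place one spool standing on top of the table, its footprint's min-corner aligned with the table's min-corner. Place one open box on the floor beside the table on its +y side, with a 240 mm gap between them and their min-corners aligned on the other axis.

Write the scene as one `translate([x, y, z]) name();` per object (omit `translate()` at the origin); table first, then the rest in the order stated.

table();
translate([0, 0, 767]) spool();
translate([0, 777, 0]) open_box();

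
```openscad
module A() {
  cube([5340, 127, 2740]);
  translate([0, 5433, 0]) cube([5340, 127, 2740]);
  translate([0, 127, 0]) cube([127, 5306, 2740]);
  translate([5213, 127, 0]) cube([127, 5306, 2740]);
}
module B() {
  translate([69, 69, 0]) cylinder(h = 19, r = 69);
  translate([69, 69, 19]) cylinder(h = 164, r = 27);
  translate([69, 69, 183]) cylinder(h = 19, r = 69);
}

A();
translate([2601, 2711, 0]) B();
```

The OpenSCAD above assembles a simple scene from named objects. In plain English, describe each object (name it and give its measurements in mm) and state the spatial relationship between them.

A is the wall frame of a small rectangular building: four walls, each 2740 mm tall and 127 mm thick, enclosing a footprint 5340 mm (x) by 5560 mm (y) outside-to-outside, with no floor or roof. The front and back walls (the −y and +y sides) span the full width; the two side walls fit between them.

B is a spool: two coaxial disc flanges of radius 69 mm and thickness 19 mm, joined by a core cylinder of radius 27 mm and height 164 mm. The lower flange rests on z = 0 and the three cylinders share a vertical axis.

The spool sits inside the house frame, centred.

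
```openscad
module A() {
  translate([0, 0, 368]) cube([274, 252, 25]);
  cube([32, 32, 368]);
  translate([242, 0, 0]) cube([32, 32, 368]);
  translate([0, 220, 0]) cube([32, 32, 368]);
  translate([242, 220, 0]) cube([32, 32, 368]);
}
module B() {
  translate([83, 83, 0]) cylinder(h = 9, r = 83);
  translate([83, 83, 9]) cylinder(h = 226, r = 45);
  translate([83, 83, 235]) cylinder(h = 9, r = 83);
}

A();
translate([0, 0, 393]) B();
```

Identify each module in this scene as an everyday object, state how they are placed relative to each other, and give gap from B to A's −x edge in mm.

The spool's min-x is at 0; the stool's min-x is 0; gap = 0 mm.

A is a stool. B is a spool. The spool is on top of the stool. The gap from the spool to the stool's −x edge is 0 mm.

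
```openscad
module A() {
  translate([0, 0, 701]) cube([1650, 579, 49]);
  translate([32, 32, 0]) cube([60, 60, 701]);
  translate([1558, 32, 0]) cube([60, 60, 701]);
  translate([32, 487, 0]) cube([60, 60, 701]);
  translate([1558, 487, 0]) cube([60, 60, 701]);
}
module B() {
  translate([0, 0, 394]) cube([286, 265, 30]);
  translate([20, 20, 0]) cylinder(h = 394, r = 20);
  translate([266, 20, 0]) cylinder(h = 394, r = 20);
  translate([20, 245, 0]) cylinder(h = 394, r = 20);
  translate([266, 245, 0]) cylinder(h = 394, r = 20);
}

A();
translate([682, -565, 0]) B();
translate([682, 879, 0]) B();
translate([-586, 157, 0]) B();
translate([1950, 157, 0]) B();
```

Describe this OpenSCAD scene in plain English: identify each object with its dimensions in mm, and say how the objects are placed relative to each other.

A is a table: top 1650 mm (x) × 579 mm (y), 49 mm thick, upper face at z = 750 mm, on four 60×60 mm square legs, each inset 32 mm from the nearest pair of top edges, running from z = 0 to the bottom of the top.

B is a simple wooden stool: a rectangular seat 286 mm (x) by 265 mm (y), 30 mm thick, top face at z = 424 mm, on four round legs, each 40 mm in diameter. The legs rest on z = 0, each leg's axis is inset half a diameter from the nearest pair of seat edges (so the leg's bounding box is flush with the corner).

Four stools sit around the table at the −y, +y, −x, +x sides.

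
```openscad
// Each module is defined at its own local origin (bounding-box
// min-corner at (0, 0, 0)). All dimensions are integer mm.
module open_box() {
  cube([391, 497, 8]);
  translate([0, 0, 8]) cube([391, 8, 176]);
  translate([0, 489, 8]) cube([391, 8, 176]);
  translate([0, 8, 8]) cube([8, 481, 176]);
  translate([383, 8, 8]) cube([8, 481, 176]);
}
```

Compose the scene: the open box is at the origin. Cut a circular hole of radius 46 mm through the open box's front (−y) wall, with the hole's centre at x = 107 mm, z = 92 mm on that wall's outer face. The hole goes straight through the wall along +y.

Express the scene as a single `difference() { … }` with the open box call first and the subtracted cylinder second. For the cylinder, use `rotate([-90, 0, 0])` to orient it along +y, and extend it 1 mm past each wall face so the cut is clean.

difference() {
  open_box();
  translate([107, -1, 92]) rotate([-90, 0, 0]) cylinder(h = 10, r = 46);
}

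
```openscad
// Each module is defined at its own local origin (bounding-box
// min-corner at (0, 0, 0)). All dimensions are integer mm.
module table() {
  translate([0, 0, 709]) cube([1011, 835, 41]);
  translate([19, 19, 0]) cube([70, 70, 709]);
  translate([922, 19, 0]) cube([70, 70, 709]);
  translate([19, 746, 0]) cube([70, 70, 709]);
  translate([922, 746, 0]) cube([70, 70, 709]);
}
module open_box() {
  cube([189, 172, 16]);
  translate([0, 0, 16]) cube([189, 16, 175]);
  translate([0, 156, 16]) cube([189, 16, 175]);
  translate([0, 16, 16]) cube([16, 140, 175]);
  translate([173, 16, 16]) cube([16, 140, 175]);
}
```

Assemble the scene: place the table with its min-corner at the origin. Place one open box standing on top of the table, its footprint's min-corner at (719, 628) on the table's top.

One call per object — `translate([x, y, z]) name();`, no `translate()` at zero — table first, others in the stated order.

table();
translate([719, 628, 750]) open_box();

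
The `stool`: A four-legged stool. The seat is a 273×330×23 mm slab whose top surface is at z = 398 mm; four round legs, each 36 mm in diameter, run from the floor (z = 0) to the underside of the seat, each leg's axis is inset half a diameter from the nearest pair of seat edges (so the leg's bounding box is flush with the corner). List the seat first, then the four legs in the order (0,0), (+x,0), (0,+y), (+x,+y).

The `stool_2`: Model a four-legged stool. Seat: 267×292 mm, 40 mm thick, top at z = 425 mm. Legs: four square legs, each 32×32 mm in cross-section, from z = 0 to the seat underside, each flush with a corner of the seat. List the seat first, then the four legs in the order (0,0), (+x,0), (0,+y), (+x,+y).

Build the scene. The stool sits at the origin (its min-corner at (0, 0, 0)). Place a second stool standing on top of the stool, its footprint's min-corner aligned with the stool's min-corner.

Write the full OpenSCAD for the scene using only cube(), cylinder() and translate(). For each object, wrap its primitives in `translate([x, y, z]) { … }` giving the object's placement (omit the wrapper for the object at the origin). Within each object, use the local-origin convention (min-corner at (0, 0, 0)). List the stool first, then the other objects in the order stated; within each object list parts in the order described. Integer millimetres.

translate([0, 0, 375]) cube([273, 330, 23]);
translate([18, 18, 0]) cylinder(h = 375, r = 18);
translate([255, 18, 0]) cylinder(h = 375, r = 18);
translate([18, 312, 0]) cylinder(h = 375, r = 18);
translate([255, 312, 0]) cylinder(h = 375, r = 18);
translate([0, 0, 398]) {
  translate([0, 0, 385]) cube([267, 292, 40]);
  cube([32, 32, 385]);
  translate([235, 0, 0]) cube([32, 32, 385]);
  translate([0, 260, 0]) cube([32, 32, 385]);
  translate([235, 260, 0]) cube([32, 32, 385]);
}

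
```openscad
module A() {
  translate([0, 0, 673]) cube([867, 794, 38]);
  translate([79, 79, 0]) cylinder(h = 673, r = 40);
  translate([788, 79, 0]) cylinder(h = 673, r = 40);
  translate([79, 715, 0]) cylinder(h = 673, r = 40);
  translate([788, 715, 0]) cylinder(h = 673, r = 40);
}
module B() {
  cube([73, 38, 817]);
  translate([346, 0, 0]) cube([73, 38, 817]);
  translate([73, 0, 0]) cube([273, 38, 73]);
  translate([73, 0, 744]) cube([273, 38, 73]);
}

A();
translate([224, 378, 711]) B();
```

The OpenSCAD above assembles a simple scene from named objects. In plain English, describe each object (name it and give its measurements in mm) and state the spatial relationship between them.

A is a table: top 867 mm (x) × 794 mm (y), 38 mm thick, upper face at z = 711 mm, on four round legs of 80 mm diameter, each leg's bounding box inset 39 mm from the nearest pair of top edges, running from z = 0 to the bottom of the top.

B is a rectangular picture frame lying in the x–z plane (depth along y). The opening is 273 mm wide (x) by 671 mm tall (z), surrounded by a border 73 mm wide on all four sides. The frame is 38 mm deep and is made of two full-height vertical stiles with two horizontal rails fitted between them.

The picture frame is on top of the table, centred.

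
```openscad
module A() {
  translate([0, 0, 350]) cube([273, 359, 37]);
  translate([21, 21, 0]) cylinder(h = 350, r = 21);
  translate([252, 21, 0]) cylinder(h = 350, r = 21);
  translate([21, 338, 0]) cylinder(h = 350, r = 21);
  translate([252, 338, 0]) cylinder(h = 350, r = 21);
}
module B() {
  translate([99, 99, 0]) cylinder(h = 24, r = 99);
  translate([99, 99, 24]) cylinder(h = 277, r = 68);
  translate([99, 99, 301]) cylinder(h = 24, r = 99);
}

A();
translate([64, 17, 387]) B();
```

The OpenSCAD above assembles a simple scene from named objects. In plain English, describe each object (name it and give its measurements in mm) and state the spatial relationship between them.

A is a four-legged stool. The seat is 273×359 mm, 37 mm thick, top at z = 387 mm. It stands on four round legs, each 42 mm in diameter, from z = 0 to the seat underside, each leg's axis is inset half a diameter from the nearest pair of seat edges (so the leg's bounding box is flush with the corner).

B is a spool: two coaxial disc flanges of radius 99 mm and thickness 24 mm, joined by a core cylinder of radius 68 mm and height 277 mm. The lower flange rests on z = 0 and the three cylinders share a vertical axis.

The spool is on top of the stool.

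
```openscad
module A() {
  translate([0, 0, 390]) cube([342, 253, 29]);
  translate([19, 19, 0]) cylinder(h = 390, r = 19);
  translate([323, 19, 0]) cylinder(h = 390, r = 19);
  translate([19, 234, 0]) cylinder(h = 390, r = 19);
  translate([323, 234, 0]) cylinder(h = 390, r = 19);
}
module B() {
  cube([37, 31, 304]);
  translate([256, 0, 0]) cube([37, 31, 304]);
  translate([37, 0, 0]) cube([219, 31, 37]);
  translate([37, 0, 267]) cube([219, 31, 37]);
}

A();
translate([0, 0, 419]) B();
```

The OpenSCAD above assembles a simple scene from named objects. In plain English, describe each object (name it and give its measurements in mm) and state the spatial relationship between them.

A is a four-legged stool. The seat is a 342×253×29 mm slab whose top surface is at z = 419 mm; four round legs, each 38 mm in diameter, run from the floor (z = 0) to the underside of the seat, each leg's axis is inset half a diameter from the nearest pair of seat edges (so the leg's bounding box is flush with the corner).

B is a rectangular picture frame lying in the x–z plane (depth along y). The opening is 219 mm wide (x) by 230 mm tall (z), surrounded by a border 37 mm wide on all four sides. The frame is 31 mm deep and is made of two full-height vertical stiles with two horizontal rails fitted between them.

The picture frame is on top of the stool.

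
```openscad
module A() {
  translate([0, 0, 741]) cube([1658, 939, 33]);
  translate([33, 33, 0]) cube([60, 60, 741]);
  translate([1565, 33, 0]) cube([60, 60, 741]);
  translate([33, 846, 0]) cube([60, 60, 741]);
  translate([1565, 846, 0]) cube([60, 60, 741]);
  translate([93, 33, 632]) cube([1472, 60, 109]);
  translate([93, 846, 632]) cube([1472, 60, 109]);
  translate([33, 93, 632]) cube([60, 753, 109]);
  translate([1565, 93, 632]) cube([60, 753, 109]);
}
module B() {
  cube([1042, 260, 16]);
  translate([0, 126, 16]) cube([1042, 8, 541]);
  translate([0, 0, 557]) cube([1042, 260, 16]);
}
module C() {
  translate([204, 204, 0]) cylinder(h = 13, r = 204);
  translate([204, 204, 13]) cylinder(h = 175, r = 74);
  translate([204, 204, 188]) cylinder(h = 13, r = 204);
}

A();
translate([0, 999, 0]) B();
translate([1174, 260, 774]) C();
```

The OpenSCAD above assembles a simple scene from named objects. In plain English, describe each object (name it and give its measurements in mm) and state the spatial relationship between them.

A is a table with a 1658×939 mm rectangular top, 33 mm thick, top surface at z = 774 mm, supported by four 60×60 mm square legs, each inset 33 mm from the nearest pair of top edges, running from the floor. Four apron rails, 60 mm thick and 109 mm tall, run between adjacent legs with their top edges flush with the underside of the top and their outer faces flush with the legs' outer faces.

B is an I-beam lying along x, 1042 mm long. Overall section height 573 mm. Two flanges 260 mm wide (y) and 16 mm thick, one on the floor and one at the top; a web 8 mm thick runs between them, centred on the flange width.

C is a spool: two coaxial disc flanges of radius 204 mm and thickness 13 mm, joined by a core cylinder of radius 74 mm and height 175 mm. The lower flange rests on z = 0 and the three cylinders share a vertical axis.

The I-beam is on the floor beside the table on its +y side. The spool is on top of the table.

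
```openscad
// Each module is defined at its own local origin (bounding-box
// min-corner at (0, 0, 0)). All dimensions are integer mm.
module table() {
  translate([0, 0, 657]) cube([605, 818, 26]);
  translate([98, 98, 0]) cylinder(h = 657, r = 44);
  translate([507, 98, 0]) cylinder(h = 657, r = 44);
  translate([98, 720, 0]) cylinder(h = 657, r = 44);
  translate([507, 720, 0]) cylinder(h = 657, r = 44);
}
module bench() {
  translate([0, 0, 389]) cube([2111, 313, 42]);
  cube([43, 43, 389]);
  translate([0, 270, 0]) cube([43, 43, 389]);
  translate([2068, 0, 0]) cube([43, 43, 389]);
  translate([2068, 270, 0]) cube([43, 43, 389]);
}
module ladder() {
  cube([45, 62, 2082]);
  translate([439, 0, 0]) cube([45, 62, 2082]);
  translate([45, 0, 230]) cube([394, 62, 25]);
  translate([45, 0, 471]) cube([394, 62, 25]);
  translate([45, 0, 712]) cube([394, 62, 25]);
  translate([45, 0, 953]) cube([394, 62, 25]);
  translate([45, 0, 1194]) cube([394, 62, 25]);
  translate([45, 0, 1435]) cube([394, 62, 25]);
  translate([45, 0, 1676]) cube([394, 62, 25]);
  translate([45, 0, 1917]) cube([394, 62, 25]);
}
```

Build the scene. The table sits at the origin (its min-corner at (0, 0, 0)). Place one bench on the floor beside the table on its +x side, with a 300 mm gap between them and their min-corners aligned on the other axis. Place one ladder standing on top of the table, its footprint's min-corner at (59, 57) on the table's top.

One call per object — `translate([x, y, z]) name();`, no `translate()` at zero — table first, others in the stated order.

table();
translate([905, 0, 0]) bench();
translate([59, 57, 683]) ladder();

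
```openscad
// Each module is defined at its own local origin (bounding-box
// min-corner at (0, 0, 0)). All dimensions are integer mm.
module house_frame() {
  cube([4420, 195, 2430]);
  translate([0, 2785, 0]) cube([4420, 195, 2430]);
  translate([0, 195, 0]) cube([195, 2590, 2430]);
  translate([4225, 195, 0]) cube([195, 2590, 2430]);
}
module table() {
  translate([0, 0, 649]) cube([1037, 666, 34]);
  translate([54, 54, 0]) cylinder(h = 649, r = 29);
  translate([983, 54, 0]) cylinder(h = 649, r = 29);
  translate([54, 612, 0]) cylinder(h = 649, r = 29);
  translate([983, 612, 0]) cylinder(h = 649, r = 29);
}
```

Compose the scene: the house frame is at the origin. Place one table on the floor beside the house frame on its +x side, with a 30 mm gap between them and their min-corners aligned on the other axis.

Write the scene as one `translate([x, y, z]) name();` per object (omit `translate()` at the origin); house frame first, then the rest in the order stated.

house_frame();
translate([4450, 0, 0]) table();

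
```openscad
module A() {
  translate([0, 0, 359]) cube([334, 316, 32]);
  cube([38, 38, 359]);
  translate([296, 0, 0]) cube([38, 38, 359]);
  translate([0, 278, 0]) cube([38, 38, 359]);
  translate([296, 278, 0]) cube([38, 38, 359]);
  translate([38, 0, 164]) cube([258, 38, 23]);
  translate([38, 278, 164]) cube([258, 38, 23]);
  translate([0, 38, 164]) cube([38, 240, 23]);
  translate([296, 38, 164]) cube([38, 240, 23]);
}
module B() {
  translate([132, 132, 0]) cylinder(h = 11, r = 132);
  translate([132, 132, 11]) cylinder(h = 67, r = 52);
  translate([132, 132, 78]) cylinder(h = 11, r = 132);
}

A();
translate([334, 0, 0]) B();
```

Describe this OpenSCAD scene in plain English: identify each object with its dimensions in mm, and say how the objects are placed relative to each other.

A is a four-legged stool. The seat is a 334×316×32 mm slab whose top surface is at z = 391 mm; four square legs, each 38×38 mm in cross-section, run from the floor (z = 0) to the underside of the seat, each flush with a corner of the seat. Four stretchers, 38 mm wide and 23 mm tall, connect adjacent legs with their undersides at z = 164 mm, each running between the inner faces of the legs it joins and aligned with the legs' outer faces on the other axis.

B is a spool: two coaxial disc flanges of radius 132 mm and thickness 11 mm, joined by a core cylinder of radius 52 mm and height 67 mm. The lower flange rests on z = 0 and the three cylinders share a vertical axis.

The spool is against the stool's +x side, with their −y faces flush.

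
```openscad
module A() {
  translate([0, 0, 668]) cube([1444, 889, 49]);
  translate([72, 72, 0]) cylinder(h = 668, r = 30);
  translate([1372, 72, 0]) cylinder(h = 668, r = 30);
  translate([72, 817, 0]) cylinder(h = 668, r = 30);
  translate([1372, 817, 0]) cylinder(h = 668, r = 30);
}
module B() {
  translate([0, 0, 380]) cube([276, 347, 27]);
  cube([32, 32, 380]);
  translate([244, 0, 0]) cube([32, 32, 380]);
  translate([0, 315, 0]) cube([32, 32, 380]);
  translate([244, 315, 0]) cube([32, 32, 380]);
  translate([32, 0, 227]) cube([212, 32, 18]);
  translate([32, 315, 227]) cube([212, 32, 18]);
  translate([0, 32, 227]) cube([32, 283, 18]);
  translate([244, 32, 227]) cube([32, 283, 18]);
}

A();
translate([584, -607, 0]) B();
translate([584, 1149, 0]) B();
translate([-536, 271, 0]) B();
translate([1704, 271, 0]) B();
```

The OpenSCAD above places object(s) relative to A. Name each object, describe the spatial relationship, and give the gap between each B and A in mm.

Each stool's nearest face is 260 mm from the table's bounding box.

A is a table. B is a stool. Four stools sit around the table at the −y, +y, −x, +x sides. The gap between each stool and the table is 260 mm.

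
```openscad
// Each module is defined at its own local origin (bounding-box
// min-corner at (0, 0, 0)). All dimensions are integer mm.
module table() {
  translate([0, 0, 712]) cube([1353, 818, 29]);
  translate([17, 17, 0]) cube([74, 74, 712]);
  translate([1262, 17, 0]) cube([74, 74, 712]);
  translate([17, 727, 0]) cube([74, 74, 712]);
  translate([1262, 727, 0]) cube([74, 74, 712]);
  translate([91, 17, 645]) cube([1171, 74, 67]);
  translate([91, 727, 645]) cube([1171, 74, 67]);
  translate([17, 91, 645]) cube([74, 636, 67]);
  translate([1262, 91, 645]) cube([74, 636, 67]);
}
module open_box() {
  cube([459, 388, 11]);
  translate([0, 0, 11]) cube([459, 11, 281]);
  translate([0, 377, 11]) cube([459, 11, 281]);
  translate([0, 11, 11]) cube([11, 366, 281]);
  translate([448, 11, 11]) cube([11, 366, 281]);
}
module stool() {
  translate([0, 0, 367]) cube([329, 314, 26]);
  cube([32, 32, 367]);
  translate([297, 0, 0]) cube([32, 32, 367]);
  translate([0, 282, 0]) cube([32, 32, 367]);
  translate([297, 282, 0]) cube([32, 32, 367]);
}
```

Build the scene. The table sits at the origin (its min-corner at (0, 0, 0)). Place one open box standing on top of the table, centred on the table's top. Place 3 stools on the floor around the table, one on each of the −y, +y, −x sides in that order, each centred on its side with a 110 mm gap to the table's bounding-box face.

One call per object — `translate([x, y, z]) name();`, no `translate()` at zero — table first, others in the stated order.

table();
translate([447, 215, 741]) open_box();
translate([512, -424, 0]) stool();
translate([512, 928, 0]) stool();
translate([-439, 252, 0]) stool();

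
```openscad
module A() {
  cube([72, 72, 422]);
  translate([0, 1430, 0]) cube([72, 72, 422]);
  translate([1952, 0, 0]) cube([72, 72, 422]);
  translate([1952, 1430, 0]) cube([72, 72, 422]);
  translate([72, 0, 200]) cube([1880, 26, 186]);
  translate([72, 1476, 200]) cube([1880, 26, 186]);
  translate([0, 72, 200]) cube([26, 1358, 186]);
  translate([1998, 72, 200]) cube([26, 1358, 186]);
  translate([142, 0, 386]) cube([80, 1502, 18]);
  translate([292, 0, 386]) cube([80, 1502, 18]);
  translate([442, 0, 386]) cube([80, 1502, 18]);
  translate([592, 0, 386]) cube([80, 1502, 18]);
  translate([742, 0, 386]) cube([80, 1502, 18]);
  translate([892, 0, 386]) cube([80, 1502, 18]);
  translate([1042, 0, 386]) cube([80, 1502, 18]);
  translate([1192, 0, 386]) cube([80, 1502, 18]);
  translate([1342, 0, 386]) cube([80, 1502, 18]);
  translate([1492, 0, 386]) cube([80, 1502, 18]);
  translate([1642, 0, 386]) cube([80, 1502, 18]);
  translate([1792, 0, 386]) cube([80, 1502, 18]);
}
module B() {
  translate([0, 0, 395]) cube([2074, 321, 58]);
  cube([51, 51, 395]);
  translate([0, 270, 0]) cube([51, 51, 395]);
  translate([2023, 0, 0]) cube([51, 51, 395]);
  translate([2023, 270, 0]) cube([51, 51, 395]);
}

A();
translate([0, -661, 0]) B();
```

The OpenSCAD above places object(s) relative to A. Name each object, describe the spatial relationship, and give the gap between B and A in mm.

The bench's nearest face is 340 mm from the bed frame's −y face.

A is a bed frame. B is a bench. The bench is on the floor beside the bed frame on its −y side. The gap between the bench and the bed frame is 340 mm.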